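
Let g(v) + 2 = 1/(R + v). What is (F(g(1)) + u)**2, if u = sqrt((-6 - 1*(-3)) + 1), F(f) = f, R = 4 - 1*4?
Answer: (1 - I*sqrt(2))**2 ≈ -1.0 - 2.8284*I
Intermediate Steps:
R = 0 (R = 4 - 4 = 0)
g(v) = -2 + 1/v (g(v) = -2 + 1/(0 + v) = -2 + 1/v)
u = I*sqrt(2) (u = sqrt((-6 + 3) + 1) = sqrt(-3 + 1) = sqrt(-2) = I*sqrt(2) ≈ 1.4142*I)
(F(g(1)) + u)**2 = ((-2 + 1/1) + I*sqrt(2))**2 = ((-2 + 1) + I*sqrt(2))**2 = (-1 + I*sqrt(2))**2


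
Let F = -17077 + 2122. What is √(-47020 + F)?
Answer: 5*I*√2479 ≈ 248.95*I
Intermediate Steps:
F = -14955
√(-47020 + F) = √(-47020 - 14955) = √(-61975) = 5*I*√2479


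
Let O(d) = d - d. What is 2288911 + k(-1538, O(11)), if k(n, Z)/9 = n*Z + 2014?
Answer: 2307037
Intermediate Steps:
O(d) = 0
k(n, Z) = 18126 + 9*Z*n (k(n, Z) = 9*(n*Z + 2014) = 9*(Z*n + 2014) = 9*(2014 + Z*n) = 18126 + 9*Z*n)
2288911 + k(-1538, O(11)) = 2288911 + (18126 + 9*0*(-1538)) = 2288911 + (18126 + 0) = 2288911 + 18126 = 2307037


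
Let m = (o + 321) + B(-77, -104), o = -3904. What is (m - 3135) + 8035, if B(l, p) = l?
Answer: 1240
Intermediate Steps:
m = -3660 (m = (-3904 + 321) - 77 = -3583 - 77 = -3660)
(m - 3135) + 8035 = (-3660 - 3135) + 8035 = -6795 + 8035 = 1240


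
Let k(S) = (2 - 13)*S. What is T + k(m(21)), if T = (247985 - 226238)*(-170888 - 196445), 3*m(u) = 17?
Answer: -23965172440/3 ≈ -7.9884e+9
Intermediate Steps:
m(u) = 17/3 (m(u) = (⅓)*17 = 17/3)
k(S) = -11*S
T = -7988390751 (T = 21747*(-367333) = -7988390751)
T + k(m(21)) = -7988390751 - 11*17/3 = -7988390751 - 187/3 = -23965172440/3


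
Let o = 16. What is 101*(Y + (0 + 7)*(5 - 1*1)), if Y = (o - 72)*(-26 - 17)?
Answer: 246036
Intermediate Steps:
Y = 2408 (Y = (16 - 72)*(-26 - 17) = -56*(-43) = 2408)
101*(Y + (0 + 7)*(5 - 1*1)) = 101*(2408 + (0 + 7)*(5 - 1*1)) = 101*(2408 + 7*(5 - 1)) = 101*(2408 + 7*4) = 101*(2408 + 28) = 101*2436 = 246036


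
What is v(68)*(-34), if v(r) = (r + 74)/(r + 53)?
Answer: -4828/121 ≈ -39.901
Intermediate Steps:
v(r) = (74 + r)/(53 + r)
v(68)*(-34) = ((74 + 68)/(53 + 68))*(-34) = (142/121)*(-34) = -4828/121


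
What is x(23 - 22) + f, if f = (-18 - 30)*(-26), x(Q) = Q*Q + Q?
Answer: 1250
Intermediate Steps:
x(Q) = Q + Q² (x(Q) = Q² + Q = Q + Q²)
f = 1248 (f = -48*(-26) = 1248)
x(23 - 22) + f = (23 - 22)*(1 + (23 - 22)) + 1248 = 1*(1 + 1) + 1248 = 1*2 + 1248 = 2 + 1248 = 1250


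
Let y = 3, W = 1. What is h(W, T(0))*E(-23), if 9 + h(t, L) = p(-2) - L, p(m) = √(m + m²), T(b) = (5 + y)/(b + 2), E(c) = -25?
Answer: 325 - 25*√2 ≈ 289.64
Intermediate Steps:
T(b) = 8/(2 + b) (T(b) = (5 + 3)/(b + 2) = 8/(2 + b))
h(t, L) = -9 + √2 - L (h(t, L) = -9 + (√(-2*(1 - 2)) - L) = -9 + (√(-2*(-1)) - L) = -9 + (√2 - L) = -9 + √2 - L)
h(W, T(0))*E(-23) = (-9 + √2 - 8/(2 + 0))*(-25) = (-9 + √2 - 8/2)*(-25) = (-9 + √2 - 1*4)*(-25) = (-9 + √2 - 4)*(-25) = (-13 + √2)*(-25) = 325 - 25*√2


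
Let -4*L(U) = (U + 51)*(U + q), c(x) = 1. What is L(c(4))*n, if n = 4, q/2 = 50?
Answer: -5252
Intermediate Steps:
q = 100 (q = 2*50 = 100)
L(U) = -(51 + U)*(100 + U)/4 (L(U) = -(U + 51)*(U + 100)/4 = -(51 + U)*(100 + U)/4)
L(c(4))*n = (-1275 - 151/4*1 - ¼*1²)*4 = (-1275 - 151/4 - ¼*1)*4 = (-1275 - 151/4 - ¼)*4 = -1313*4 = -5252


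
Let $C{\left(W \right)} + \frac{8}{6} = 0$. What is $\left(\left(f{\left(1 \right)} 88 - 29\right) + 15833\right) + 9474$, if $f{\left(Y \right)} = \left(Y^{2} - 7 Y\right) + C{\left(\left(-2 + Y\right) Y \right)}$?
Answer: $\frac{73898}{3} \approx 24633.0$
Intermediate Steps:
$C{\left(W \right)} = - \frac{4}{3}$ ($C{\left(W \right)} = - \frac{4}{3} + 0 = - \frac{4}{3}$)
$f{\left(Y \right)} = - \frac{4}{3} + Y^{2} - 7 Y$ ($f{\left(Y \right)} = \left(Y^{2} - 7 Y\right) - \frac{4}{3} = - \frac{4}{3} + Y^{2} - 7 Y$)
$\left(\left(f{\left(1 \right)} 88 - 29\right) + 15833\right) + 9474 = \left(\left(\left(- \frac{4}{3} + 1^{2} - 7\right) 88 - 29\right) + 15833\right) + 9474 = \left(\left(\left(- \frac{4}{3} + 1 - 7\right) 88 - 29\right) + 15833\right) + 9474 = \left(\left(\left(- \frac{22}{3}\right) 88 - 29\right) + 15833\right) + 9474 = \left(\left(- \frac{1936}{3} - 29\right) + 15833\right) + 9474 = \left(- \frac{2023}{3} + 15833\right) + 9474 = \frac{45476}{3} + 9474 = \frac{73898}{3}$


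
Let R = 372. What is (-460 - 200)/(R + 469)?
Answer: -660/841 ≈ -0.78478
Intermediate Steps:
(-460 - 200)/(R + 469) = (-460 - 200)/(372 + 469) = -660/841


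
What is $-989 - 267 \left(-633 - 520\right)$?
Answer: $306862$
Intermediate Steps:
$-989 - 267 \left(-633 - 520\right) = -989 - -307851 = -989 + 307851 = 306862$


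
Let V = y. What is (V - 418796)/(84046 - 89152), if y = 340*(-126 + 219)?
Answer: 193588/2553 ≈ 75.828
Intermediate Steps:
y = 31620 (y = 340*93 = 31620)
V = 31620
(V - 418796)/(84046 - 89152) = (31620 - 418796)/(84046 - 89152) = -387176/(-5106) = -387176*(-1/5106) = 193588/2553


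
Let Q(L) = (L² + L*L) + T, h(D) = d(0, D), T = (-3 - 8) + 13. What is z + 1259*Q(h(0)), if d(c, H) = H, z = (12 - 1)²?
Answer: 2639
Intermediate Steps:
z = 121 (z = 11² = 121)
T = 2 (T = -11 + 13 = 2)
h(D) = D
Q(L) = 2 + 2*L² (Q(L) = (L² + L*L) + 2 = (L² + L²) + 2 = 2*L² + 2 = 2 + 2*L²)
z + 1259*Q(h(0)) = 121 + 1259*(2 + 2*0²) = 121 + 1259*(2 + 2*0) = 121 + 1259*(2 + 0) = 121 + 1259*2 = 121 + 2518 = 2639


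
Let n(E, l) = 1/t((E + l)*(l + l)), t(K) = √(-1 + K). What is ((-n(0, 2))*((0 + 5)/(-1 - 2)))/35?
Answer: √7/147 ≈ 0.017998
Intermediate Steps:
n(E, l) = (-1 + 2*l*(E + l))^(-½) (n(E, l) = 1/(√(-1 + (E + l)*(l + l))) = 1/(√(-1 + (E + l)*(2*l))) = 1/(√(-1 + 2*l*(E + l))) = (-1 + 2*l*(E + l))^(-½))
((-n(0, 2))*((0 + 5)/(-1 - 2)))/35 = ((-1/√(-1 + 2*2*(0 + 2)))*((0 + 5)/(-1 - 2)))/35 = ((-1/√(-1 + 2*2*2))*(5/(-3)))*(1/35) = ((-1/√(-1 + 8))*(5*(-⅓)))*(1/35) = (-1/√7*(-5/3))*(1/35) = (-√7/7*(-5/3))*(1/35) = (5*√7/21)*(1/35) = √7/147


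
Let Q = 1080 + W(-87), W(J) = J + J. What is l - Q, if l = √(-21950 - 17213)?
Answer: -906 + I*√39163 ≈ -906.0 + 197.9*I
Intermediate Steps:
l = I*√39163 (l = √(-39163) = I*√39163 ≈ 197.9*I)
W(J) = 2*J
Q = 906 (Q = 1080 + 2*(-87) = 1080 - 174 = 906)
l - Q = I*√39163 - 1*906 = I*√39163 - 906 = -906 + I*√39163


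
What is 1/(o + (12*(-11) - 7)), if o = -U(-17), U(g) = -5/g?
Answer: -17/2368 ≈ -0.0071791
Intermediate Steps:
o = -5/17 (o = -(-5)/(-17) = -(-5)*(-1)/17 = -1*5/17 = -5/17 ≈ -0.29412)
1/(o + (12*(-11) - 7)) = 1/(-5/17 + (12*(-11) - 7)) = 1/(-5/17 + (-132 - 7)) = 1/(-5/17 - 139) = 1/(-2368/17) = -17/2368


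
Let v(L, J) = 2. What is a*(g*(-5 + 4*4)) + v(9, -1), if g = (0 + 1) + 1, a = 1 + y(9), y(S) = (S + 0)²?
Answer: 1806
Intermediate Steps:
y(S) = S²
a = 82 (a = 1 + 9² = 1 + 81 = 82)
g = 2 (g = 1 + 1 = 2)
a*(g*(-5 + 4*4)) + v(9, -1) = 82*(2*(-5 + 4*4)) + 2 = 82*(2*(-5 + 16)) + 2 = 82*(2*11) + 2 = 82*22 + 2 = 1804 + 2 = 1806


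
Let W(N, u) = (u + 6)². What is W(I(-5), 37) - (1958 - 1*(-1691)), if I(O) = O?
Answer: -1800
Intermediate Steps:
W(N, u) = (6 + u)²
W(I(-5), 37) - (1958 - 1*(-1691)) = (6 + 37)² - (1958 - 1*(-1691)) = 43² - (1958 + 1691) = 1849 - 1*3649 = 1849 - 3649 = -1800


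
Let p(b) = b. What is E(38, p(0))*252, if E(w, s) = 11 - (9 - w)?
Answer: 10080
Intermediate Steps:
E(w, s) = 2 + w (E(w, s) = 11 + (-9 + w) = 2 + w)
E(38, p(0))*252 = (2 + 38)*252 = 40*252 = 10080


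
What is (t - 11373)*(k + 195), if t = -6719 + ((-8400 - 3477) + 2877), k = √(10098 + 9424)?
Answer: -5282940 - 27092*√19522 ≈ -9.0683e+6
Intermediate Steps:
k = √19522 ≈ 139.72
t = -15719 (t = -6719 + (-11877 + 2877) = -6719 - 9000 = -15719)
(t - 11373)*(k + 195) = (-15719 - 11373)*(√19522 + 195) = -27092*(195 + √19522) = -5282940 - 27092*√19522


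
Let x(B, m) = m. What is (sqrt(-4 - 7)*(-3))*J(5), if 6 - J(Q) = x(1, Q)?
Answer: -3*I*sqrt(11) ≈ -9.9499*I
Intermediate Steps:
J(Q) = 6 - Q
(sqrt(-4 - 7)*(-3))*J(5) = (sqrt(-4 - 7)*(-3))*(6 - 1*5) = (sqrt(-11)*(-3))*(6 - 5) = ((I*sqrt(11))*(-3))*1 = -3*I*sqrt(11)*1 = -3*I*sqrt(11)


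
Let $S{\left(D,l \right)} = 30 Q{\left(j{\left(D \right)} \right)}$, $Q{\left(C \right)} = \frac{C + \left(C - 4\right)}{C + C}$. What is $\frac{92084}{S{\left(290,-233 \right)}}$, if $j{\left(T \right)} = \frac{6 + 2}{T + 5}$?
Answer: $- \frac{184168}{4365} \approx -42.192$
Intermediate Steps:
$j{\left(T \right)} = \frac{8}{5 + T}$
$Q{\left(C \right)} = \frac{-4 + 2 C}{2 C}$ ($Q{\left(C \right)} = \frac{C + \left(-4 + C\right)}{2 C} = \left(-4 + 2 C\right) \frac{1}{2 C} = \frac{-4 + 2 C}{2 C}$)
$S{\left(D,l \right)} = 30 \left(-2 + \frac{8}{5 + D}\right) \left(\frac{5}{8} + \frac{D}{8}\right)$ ($S{\left(D,l \right)} = 30 \frac{-2 + \frac{8}{5 + D}}{8 \frac{1}{5 + D}} = 30 \left(\frac{5}{8} + \frac{D}{8}\right) \left(-2 + \frac{8}{5 + D}\right) = 30 \left(-2 + \frac{8}{5 + D}\right) \left(\frac{5}{8} + \frac{D}{8}\right)$)
$\frac{92084}{S{\left(290,-233 \right)}} = \frac{92084}{- \frac{15}{2} - 2175} = \frac{92084}{- \frac{4365}{2}} = 92084 \left(- \frac{2}{4365}\right) = - \frac{184168}{4365}$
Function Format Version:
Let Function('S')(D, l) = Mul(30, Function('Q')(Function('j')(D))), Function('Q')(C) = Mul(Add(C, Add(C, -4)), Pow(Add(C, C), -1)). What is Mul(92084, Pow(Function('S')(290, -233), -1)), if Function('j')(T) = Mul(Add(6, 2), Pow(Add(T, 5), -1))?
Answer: Rational(-184168, 4365) ≈ -42.192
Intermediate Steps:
Function('j')(T) = Mul(8, Pow(Add(5, T), -1))
Function('Q')(C) = Mul(Rational(1, 2), Pow(C, -1), Add(-4, Mul(2, C))) (Function('Q')(C) = Mul(Add(C, Add(-4, C)), Pow(Mul(2, C), -1)) = Mul(Add(-4, Mul(2, C)), Mul(Rational(1, 2), Pow(C, -1))) = Mul(Rational(1, 2), Pow(C, -1), Add(-4, Mul(2, C))))
Function('S')(D, l) = Mul(30, Add(-2, Mul(8, Pow(Add(5, D), -1))), Add(Rational(5, 8), Mul(Rational(1, 8), D))) (Function('S')(D, l) = Mul(30, Mul(Pow(Mul(8, Pow(Add(5, D), -1)), -1), Add(-2, Mul(8, Pow(Add(5, D), -1))))) = Mul(30, Mul(Add(Rational(5, 8), Mul(Rational(1, 8), D)), Add(-2, Mul(8, Pow(Add(5, D), -1))))) = Mul(30, Mul(Add(-2, Mul(8, Pow(Add(5, D), -1))), Add(Rational(5, 8), Mul(Rational(1, 8), D)))) = Mul(30, Add(-2, Mul(8, Pow(Add(5, D), -1))), Add(Rational(5, 8), Mul(Rational(1, 8), D))))
Mul(92084, Pow(Function('S')(290, -233), -1)) = Mul(92084, Pow(Add(Rational(-15, 2), Mul(Rational(-15, 2), 290)), -1)) = Mul(92084, Pow(Add(Rational(-15, 2), -2175), -1)) = Mul(92084, Pow(Rational(-4365, 2), -1)) = Mul(92084, Rational(-2, 4365)) = Rational(-184168, 4365)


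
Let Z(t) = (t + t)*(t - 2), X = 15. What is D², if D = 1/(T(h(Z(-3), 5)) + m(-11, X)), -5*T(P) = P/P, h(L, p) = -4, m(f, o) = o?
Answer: 25/5476 ≈ 0.0045654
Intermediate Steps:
Z(t) = 2*t*(-2 + t) (Z(t) = (2*t)*(-2 + t) = 2*t*(-2 + t))
T(P) = -⅕ (T(P) = -P/(5*P) = -⅕*1 = -⅕)
D = 5/74 (D = 1/(-⅕ + 15) = 1/(74/5) = 5/74 ≈ 0.067568)
D² = (5/74)² = 25/5476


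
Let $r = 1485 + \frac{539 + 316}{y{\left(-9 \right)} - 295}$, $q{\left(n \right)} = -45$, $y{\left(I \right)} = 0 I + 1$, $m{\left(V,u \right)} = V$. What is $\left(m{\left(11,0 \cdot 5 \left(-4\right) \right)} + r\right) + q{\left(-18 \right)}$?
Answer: $\frac{141913}{98} \approx 1448.1$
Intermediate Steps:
$y{\left(I \right)} = 1$ ($y{\left(I \right)} = 0 + 1 = 1$)
$r = \frac{145245}{98}$ ($r = 1485 + \frac{539 + 316}{1 - 295} = 1485 + \frac{855}{-294} = 1485 + 855 \left(- \frac{1}{294}\right) = 1485 - \frac{285}{98} = \frac{145245}{98} \approx 1482.1$)
$\left(m{\left(11,0 \cdot 5 \left(-4\right) \right)} + r\right) + q{\left(-18 \right)} = \left(11 + \frac{145245}{98}\right) - 45 = \frac{146323}{98} - 45 = \frac{141913}{98}$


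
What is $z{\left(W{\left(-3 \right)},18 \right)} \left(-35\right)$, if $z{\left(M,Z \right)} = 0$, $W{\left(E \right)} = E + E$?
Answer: $0$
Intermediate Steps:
$W{\left(E \right)} = 2 E$
$z{\left(W{\left(-3 \right)},18 \right)} \left(-35\right) = 0 \left(-35\right) = 0$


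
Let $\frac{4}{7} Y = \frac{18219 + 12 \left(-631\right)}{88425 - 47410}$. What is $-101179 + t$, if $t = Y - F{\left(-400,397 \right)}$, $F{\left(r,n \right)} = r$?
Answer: $- \frac{1271825247}{12620} \approx -1.0078 \cdot 10^{5}$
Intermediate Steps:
$Y = \frac{5733}{12620}$ ($Y = \frac{7 \frac{18219 + 12 \left(-631\right)}{88425 - 47410}}{4} = \frac{7 \frac{18219 - 7572}{41015}}{4} = \frac{7 \cdot 10647 \cdot \frac{1}{41015}}{4} = \frac{7}{4} \cdot \frac{819}{3155} = \frac{5733}{12620} \approx 0.45428$)
$t = \frac{5053733}{12620}$ ($t = \frac{5733}{12620} - -400 = \frac{5733}{12620} + 400 = \frac{5053733}{12620} \approx 400.45$)
$-101179 + t = -101179 + \frac{5053733}{12620} = - \frac{1271825247}{12620}$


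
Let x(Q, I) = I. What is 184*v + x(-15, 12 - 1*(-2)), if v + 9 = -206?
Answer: -39546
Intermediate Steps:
v = -215 (v = -9 - 206 = -215)
184*v + x(-15, 12 - 1*(-2)) = 184*(-215) + (12 - 1*(-2)) = -39560 + (12 + 2) = -39560 + 14 = -39546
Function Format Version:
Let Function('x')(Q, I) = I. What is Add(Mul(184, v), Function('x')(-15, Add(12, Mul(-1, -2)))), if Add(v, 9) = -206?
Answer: -39546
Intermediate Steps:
v = -215 (v = Add(-9, -206) = -215)
Add(Mul(184, v), Function('x')(-15, Add(12, Mul(-1, -2)))) = Add(Mul(184, -215), Add(12, Mul(-1, -2))) = Add(-39560, Add(12, 2)) = Add(-39560, 14) = -39546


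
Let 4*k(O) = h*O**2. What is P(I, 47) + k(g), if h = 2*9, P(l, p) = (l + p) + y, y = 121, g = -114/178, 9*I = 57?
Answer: 8373089/47526 ≈ 176.18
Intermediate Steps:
I = 19/3 (I = (1/9)*57 = 19/3 ≈ 6.3333)
g = -57/89 (g = -114*1/178 = -57/89 ≈ -0.64045)
P(l, p) = 121 + l + p (P(l, p) = (l + p) + 121 = 121 + l + p)
h = 18
k(O) = 9*O**2/2 (k(O) = (18*O**2)/4 = 9*O**2/2)
P(I, 47) + k(g) = (121 + 19/3 + 47) + 9*(-57/89)**2/2 = 523/3 + (9/2)*(3249/7921) = 523/3 + 29241/15842 = 8373089/47526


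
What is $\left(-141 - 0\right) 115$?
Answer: $-16215$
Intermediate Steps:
$\left(-141 - 0\right) 115 = \left(-141 + 0\right) 115 = \left(-141\right) 115 = -16215$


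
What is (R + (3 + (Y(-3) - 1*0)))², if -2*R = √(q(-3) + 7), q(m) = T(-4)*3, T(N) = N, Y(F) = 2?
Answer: (10 - I*√5)²/4 ≈ 23.75 - 11.18*I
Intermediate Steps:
q(m) = -12 (q(m) = -4*3 = -12)
R = -I*√5/2 (R = -√(-12 + 7)/2 = -I*√5/2 ≈ -1.118*I)
(R + (3 + (Y(-3) - 1*0)))² = (-I*√5/2 + (3 + (2 - 1*0)))² = (-I*√5/2 + (3 + (2 + 0)))² = (-I*√5/2 + (3 + 2))² = (-I*√5/2 + 5)² = (5 - I*√5/2)²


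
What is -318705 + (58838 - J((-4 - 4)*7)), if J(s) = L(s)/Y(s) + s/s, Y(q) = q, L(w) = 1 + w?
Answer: -14552663/56 ≈ -2.5987e+5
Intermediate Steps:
J(s) = 1 + (1 + s)/s (J(s) = (1 + s)/s + s/s = (1 + s)/s + 1 = 1 + (1 + s)/s)
-318705 + (58838 - J((-4 - 4)*7)) = -318705 + (58838 - (2 + 1/((-4 - 4)*7))) = -318705 + (58838 - (2 + 1/(-8*7))) = -318705 + (58838 - (2 + 1/(-56))) = -318705 + (58838 - (2 - 1/56)) = -318705 + (58838 - 1*111/56) = -318705 + (58838 - 111/56) = -318705 + 3294817/56 = -14552663/56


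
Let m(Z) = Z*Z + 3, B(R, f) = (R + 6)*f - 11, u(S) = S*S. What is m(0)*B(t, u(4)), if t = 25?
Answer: 1455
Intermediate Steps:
u(S) = S**2
B(R, f) = -11 + f*(6 + R) (B(R, f) = (6 + R)*f - 11 = f*(6 + R) - 11 = -11 + f*(6 + R))
m(Z) = 3 + Z**2 (m(Z) = Z**2 + 3 = 3 + Z**2)
m(0)*B(t, u(4)) = (3 + 0**2)*(-11 + 6*4**2 + 25*4**2) = (3 + 0)*(-11 + 6*16 + 25*16) = 3*(-11 + 96 + 400) = 3*485 = 1455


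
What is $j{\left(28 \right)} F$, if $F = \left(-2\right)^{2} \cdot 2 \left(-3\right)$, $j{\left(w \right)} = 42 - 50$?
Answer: $192$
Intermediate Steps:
$j{\left(w \right)} = -8$
$F = -24$ ($F = 4 \cdot 2 \left(-3\right) = 8 \left(-3\right) = -24$)
$j{\left(28 \right)} F = \left(-8\right) \left(-24\right) = 192$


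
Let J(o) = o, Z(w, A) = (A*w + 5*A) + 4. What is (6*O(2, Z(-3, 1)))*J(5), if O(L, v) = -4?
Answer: -120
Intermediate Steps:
Z(w, A) = 4 + 5*A + A*w (Z(w, A) = (5*A + A*w) + 4 = 4 + 5*A + A*w)
(6*O(2, Z(-3, 1)))*J(5) = (6*(-4))*5 = -24*5 = -120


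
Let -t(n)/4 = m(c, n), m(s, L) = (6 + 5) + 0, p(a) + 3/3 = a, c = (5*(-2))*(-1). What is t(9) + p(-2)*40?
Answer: -164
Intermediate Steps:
c = 10 (c = -10*(-1) = 10)
p(a) = -1 + a
m(s, L) = 11 (m(s, L) = 11 + 0 = 11)
t(n) = -44 (t(n) = -4*11 = -44)
t(9) + p(-2)*40 = -44 + (-1 - 2)*40 = -44 - 3*40 = -44 - 120 = -164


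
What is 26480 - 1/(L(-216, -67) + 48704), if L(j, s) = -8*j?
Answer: 1335439359/50432 ≈ 26480.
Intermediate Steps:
26480 - 1/(L(-216, -67) + 48704) = 26480 - 1/(-8*(-216) + 48704) = 26480 - 1/(1728 + 48704) = 26480 - 1/50432 = 1335439359/50432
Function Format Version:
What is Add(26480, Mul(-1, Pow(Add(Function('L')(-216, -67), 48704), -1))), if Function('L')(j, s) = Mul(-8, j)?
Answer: Rational(1335439359, 50432) ≈ 26480.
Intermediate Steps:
Add(26480, Mul(-1, Pow(Add(Function('L')(-216, -67), 48704), -1))) = Add(26480, Mul(-1, Pow(Add(Mul(-8, -216), 48704), -1))) = Add(26480, Mul(-1, Pow(Add(1728, 48704), -1))) = Add(26480, Mul(-1, Pow(50432, -1))) = Add(26480, Mul(-1, Rational(1, 50432))) = Add(26480, Rational(-1, 50432)) = Rational(1335439359, 50432)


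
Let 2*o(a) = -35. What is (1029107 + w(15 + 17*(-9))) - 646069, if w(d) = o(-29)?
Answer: 766041/2 ≈ 3.8302e+5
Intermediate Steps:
o(a) = -35/2 (o(a) = (1/2)*(-35) = -35/2)
w(d) = -35/2
(1029107 + w(15 + 17*(-9))) - 646069 = (1029107 - 35/2) - 646069 = 2058179/2 - 646069 = 766041/2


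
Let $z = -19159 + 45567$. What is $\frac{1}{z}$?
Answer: $\frac{1}{26408} \approx 3.7867 \cdot 10^{-5}$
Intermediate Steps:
$z = 26408$
$\frac{1}{z} = \frac{1}{26408}$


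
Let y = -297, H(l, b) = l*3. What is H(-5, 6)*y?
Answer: 4455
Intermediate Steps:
H(l, b) = 3*l
H(-5, 6)*y = (3*(-5))*(-297) = -15*(-297) = 4455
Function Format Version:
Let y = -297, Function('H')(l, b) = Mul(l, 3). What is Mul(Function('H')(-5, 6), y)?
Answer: 4455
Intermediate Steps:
Function('H')(l, b) = Mul(3, l)
Mul(Function('H')(-5, 6), y) = Mul(Mul(3, -5), -297) = Mul(-15, -297) = 4455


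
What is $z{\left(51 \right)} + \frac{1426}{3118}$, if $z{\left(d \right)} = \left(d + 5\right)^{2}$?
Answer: $\frac{4889737}{1559} \approx 3136.5$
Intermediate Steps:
$z{\left(d \right)} = \left(5 + d\right)^{2}$
$z{\left(51 \right)} + \frac{1426}{3118} = \left(5 + 51\right)^{2} + \frac{1426}{3118} = 56^{2} + 1426 \cdot \frac{1}{3118} = 3136 + \frac{713}{1559} = \frac{4889737}{1559}$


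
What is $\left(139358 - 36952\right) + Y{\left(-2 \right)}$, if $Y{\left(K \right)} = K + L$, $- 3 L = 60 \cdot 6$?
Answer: $102284$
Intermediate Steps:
$L = -120$ ($L = - \frac{60 \cdot 6}{3} = \left(- \frac{1}{3}\right) 360 = -120$)
$Y{\left(K \right)} = -120 + K$ ($Y{\left(K \right)} = K - 120 = -120 + K$)
$\left(139358 - 36952\right) + Y{\left(-2 \right)} = \left(139358 - 36952\right) - 122 = 102406 - 122 = 102284$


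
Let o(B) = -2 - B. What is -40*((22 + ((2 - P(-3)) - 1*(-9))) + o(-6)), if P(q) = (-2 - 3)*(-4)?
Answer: -680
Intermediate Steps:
P(q) = 20 (P(q) = -5*(-4) = 20)
-40*((22 + ((2 - P(-3)) - 1*(-9))) + o(-6)) = -40*((22 + ((2 - 1*20) - 1*(-9))) + (-2 - 1*(-6))) = -40*((22 + ((2 - 20) + 9)) + (-2 + 6)) = -40*((22 + (-18 + 9)) + 4) = -40*((22 - 9) + 4) = -40*(13 + 4) = -40*17 = -680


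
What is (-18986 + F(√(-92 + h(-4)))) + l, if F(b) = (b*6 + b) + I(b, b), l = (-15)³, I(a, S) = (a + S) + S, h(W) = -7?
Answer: -22361 + 30*I*√11 ≈ -22361.0 + 99.499*I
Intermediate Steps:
I(a, S) = a + 2*S (I(a, S) = (S + a) + S = a + 2*S)
l = -3375
F(b) = 10*b (F(b) = (b*6 + b) + (b + 2*b) = (6*b + b) + 3*b = 7*b + 3*b = 10*b)
(-18986 + F(√(-92 + h(-4)))) + l = (-18986 + 10*√(-92 - 7)) - 3375 = (-18986 + 10*√(-99)) - 3375 = (-18986 + 10*(3*I*√11)) - 3375 = (-18986 + 30*I*√11) - 3375 = -22361 + 30*I*√11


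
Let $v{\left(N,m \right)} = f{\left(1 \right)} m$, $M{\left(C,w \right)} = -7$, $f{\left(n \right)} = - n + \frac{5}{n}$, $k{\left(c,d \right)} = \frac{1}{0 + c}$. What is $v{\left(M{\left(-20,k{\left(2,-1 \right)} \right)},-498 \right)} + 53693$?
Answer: $51701$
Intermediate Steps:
$k{\left(c,d \right)} = \frac{1}{c}$
$v{\left(N,m \right)} = 4 m$ ($v{\left(N,m \right)} = \left(\left(-1\right) 1 + \frac{5}{1}\right) m = \left(-1 + 5 \cdot 1\right) m = \left(-1 + 5\right) m = 4 m$)
$v{\left(M{\left(-20,k{\left(2,-1 \right)} \right)},-498 \right)} + 53693 = 4 \left(-498\right) + 53693 = -1992 + 53693 = 51701$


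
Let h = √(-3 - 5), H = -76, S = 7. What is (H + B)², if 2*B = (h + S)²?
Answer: 10753/4 - 1554*I*√2 ≈ 2688.3 - 2197.7*I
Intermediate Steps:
h = 2*I*√2 (h = √(-8) = 2*I*√2 ≈ 2.8284*I)
B = (7 + 2*I*√2)²/2 (B = (2*I*√2 + 7)²/2 = (7 + 2*I*√2)²/2 ≈ 20.5 + 19.799*I)
(H + B)² = (-76 + (41/2 + 14*I*√2))² = (-111/2 + 14*I*√2)²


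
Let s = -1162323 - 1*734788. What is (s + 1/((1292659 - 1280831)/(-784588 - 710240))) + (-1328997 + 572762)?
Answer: -7846317829/2957 ≈ -2.6535e+6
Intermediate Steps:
s = -1897111 (s = -1162323 - 734788 = -1897111)
(s + 1/((1292659 - 1280831)/(-784588 - 710240))) + (-1328997 + 572762) = (-1897111 + 1/((1292659 - 1280831)/(-784588 - 710240))) + (-1328997 + 572762) = (-1897111 + 1/(11828/(-1494828))) - 756235 = (-1897111 + 1/(11828*(-1/1494828))) - 756235 = (-1897111 + 1/(-2957/373707)) - 756235 = (-1897111 - 373707/2957) - 756235 = -5610130934/2957 - 756235 = -7846317829/2957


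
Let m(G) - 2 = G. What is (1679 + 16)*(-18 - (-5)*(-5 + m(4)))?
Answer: -22035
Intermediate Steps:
m(G) = 2 + G
(1679 + 16)*(-18 - (-5)*(-5 + m(4))) = (1679 + 16)*(-18 - (-5)*(-5 + (2 + 4))) = 1695*(-18 - (-5)*(-5 + 6)) = 1695*(-18 - (-5)) = 1695*(-18 - 1*(-5)) = 1695*(-18 + 5) = 1695*(-13) = -22035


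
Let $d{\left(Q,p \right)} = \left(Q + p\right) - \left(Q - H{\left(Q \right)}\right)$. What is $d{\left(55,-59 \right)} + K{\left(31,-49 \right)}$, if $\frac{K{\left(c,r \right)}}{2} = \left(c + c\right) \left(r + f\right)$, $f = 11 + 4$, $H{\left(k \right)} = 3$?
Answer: $-4272$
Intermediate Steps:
$f = 15$
$K{\left(c,r \right)} = 4 c \left(15 + r\right)$ ($K{\left(c,r \right)} = 2 \left(c + c\right) \left(r + 15\right) = 2 \cdot 2 c \left(15 + r\right) = 4 c \left(15 + r\right)$)
$d{\left(Q,p \right)} = 3 + p$ ($d{\left(Q,p \right)} = \left(Q + p\right) - \left(-3 + Q\right) = 3 + p$)
$d{\left(55,-59 \right)} + K{\left(31,-49 \right)} = \left(3 - 59\right) + 4 \cdot 31 \left(15 - 49\right) = -56 + 4 \cdot 31 \left(-34\right) = -56 - 4216 = -4272$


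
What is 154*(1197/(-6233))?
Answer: -184338/6233 ≈ -29.575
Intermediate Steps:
154*(1197/(-6233)) = 154*(1197*(-1/6233)) = 154*(-1197/6233) = -184338/6233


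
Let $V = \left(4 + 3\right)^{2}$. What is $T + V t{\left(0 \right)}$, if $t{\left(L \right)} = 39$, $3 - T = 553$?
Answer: $1361$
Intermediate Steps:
$T = -550$ ($T = 3 - 553 = -550$)
$V = 49$ ($V = 7^{2} = 49$)
$T + V t{\left(0 \right)} = -550 + 49 \cdot 39 = -550 + 1911 = 1361$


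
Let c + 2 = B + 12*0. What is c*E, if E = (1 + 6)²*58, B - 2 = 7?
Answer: 19894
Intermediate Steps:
B = 9 (B = 2 + 7 = 9)
E = 2842 (E = 7²*58 = 49*58 = 2842)
c = 7 (c = -2 + (9 + 12*0) = -2 + (9 + 0) = -2 + 9 = 7)
c*E = 7*2842 = 19894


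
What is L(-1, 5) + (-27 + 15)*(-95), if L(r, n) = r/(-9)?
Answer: 10261/9 ≈ 1140.1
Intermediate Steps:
L(r, n) = -r/9 (L(r, n) = r*(-1/9) = -r/9)
L(-1, 5) + (-27 + 15)*(-95) = -1/9*(-1) + (-27 + 15)*(-95) = 1/9 - 12*(-95) = 1/9 + 1140 = 10261/9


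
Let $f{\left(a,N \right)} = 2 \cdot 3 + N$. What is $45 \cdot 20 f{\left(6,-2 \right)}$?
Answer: $3600$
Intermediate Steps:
$f{\left(a,N \right)} = 6 + N$
$45 \cdot 20 f{\left(6,-2 \right)} = 45 \cdot 20 \left(6 - 2\right) = 900 \cdot 4 = 3600$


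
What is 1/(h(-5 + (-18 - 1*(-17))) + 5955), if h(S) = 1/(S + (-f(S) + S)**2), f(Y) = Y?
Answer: 6/35729 ≈ 0.00016793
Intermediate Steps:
h(S) = 1/S (h(S) = 1/(S + (-S + S)**2) = 1/(S + 0**2) = 1/(S + 0) = 1/S)
1/(h(-5 + (-18 - 1*(-17))) + 5955) = 1/(1/(-5 + (-18 - 1*(-17))) + 5955) = 1/(1/(-5 + (-18 + 17)) + 5955) = 1/(1/(-5 - 1) + 5955) = 1/(1/(-6) + 5955) = 1/(-1/6 + 5955) = 1/(35729/6) = 6/35729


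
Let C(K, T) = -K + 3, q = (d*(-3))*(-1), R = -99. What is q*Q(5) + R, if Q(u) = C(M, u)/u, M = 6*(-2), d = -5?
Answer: -144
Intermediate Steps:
M = -12
q = -15 (q = -5*(-3)*(-1) = 15*(-1) = -15)
C(K, T) = 3 - K
Q(u) = 15/u (Q(u) = (3 - 1*(-12))/u = (3 + 12)/u = 15/u)
q*Q(5) + R = -225/5 - 99 = -15*3 - 99 = -45 - 99 = -144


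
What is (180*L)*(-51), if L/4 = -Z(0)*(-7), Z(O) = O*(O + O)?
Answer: 0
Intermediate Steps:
Z(O) = 2*O² (Z(O) = O*(2*O) = 2*O²)
L = 0 (L = 4*(-2*0²*(-7)) = 4*(-2*0*(-7)) = 4*(-0*(-7)) = 4*(-1*0) = 4*0 = 0)
(180*L)*(-51) = (180*0)*(-51) = 0*(-51) = 0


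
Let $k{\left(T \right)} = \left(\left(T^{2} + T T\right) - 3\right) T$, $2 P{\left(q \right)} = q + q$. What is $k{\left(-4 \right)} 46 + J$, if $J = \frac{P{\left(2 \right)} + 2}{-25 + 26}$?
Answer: $-5332$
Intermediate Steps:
$P{\left(q \right)} = q$ ($P{\left(q \right)} = \frac{q + q}{2} = \frac{2 q}{2} = q$)
$J = 4$ ($J = \frac{2 + 2}{-25 + 26} = \frac{4}{1} = 4 \cdot 1 = 4$)
$k{\left(T \right)} = T \left(-3 + 2 T^{2}\right)$ ($k{\left(T \right)} = \left(\left(T^{2} + T^{2}\right) - 3\right) T = \left(2 T^{2} - 3\right) T = \left(-3 + 2 T^{2}\right) T = T \left(-3 + 2 T^{2}\right)$)
$k{\left(-4 \right)} 46 + J = - 4 \left(-3 + 2 \left(-4\right)^{2}\right) 46 + 4 = - 4 \left(-3 + 2 \cdot 16\right) 46 + 4 = - 4 \left(-3 + 32\right) 46 + 4 = \left(-4\right) 29 \cdot 46 + 4 = \left(-116\right) 46 + 4 = -5336 + 4 = -5332$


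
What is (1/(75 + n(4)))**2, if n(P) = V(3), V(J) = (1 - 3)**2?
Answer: 1/6241 ≈ 0.00016023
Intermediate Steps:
V(J) = 4 (V(J) = (-2)**2 = 4)
n(P) = 4
(1/(75 + n(4)))**2 = (1/(75 + 4))**2 = (1/79)**2 = 1/6241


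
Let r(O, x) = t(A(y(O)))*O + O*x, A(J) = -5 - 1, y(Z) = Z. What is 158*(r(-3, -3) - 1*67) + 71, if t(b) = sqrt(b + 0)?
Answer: -9093 - 474*I*sqrt(6) ≈ -9093.0 - 1161.1*I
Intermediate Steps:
A(J) = -6
t(b) = sqrt(b)
r(O, x) = O*x + I*O*sqrt(6) (r(O, x) = sqrt(-6)*O + O*x = (I*sqrt(6))*O + O*x = I*O*sqrt(6) + O*x = O*x + I*O*sqrt(6))
158*(r(-3, -3) - 1*67) + 71 = 158*(-3*(-3 + I*sqrt(6)) - 1*67) + 71 = 158*((9 - 3*I*sqrt(6)) - 67) + 71 = 158*(-58 - 3*I*sqrt(6)) + 71 = (-9164 - 474*I*sqrt(6)) + 71 = -9093 - 474*I*sqrt(6)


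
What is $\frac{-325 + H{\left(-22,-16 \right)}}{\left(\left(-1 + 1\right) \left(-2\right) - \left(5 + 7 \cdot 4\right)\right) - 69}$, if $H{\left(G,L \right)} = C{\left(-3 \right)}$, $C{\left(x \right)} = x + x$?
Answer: $\frac{331}{102} \approx 3.2451$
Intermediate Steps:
$C{\left(x \right)} = 2 x$
$H{\left(G,L \right)} = -6$ ($H{\left(G,L \right)} = 2 \left(-3\right) = -6$)
$\frac{-325 + H{\left(-22,-16 \right)}}{\left(\left(-1 + 1\right) \left(-2\right) - \left(5 + 7 \cdot 4\right)\right) - 69} = \frac{-325 - 6}{\left(\left(-1 + 1\right) \left(-2\right) - \left(5 + 7 \cdot 4\right)\right) - 69} = - \frac{331}{\left(0 \left(-2\right) - \left(5 + 28\right)\right) - 69} = - \frac{331}{\left(0 - 33\right) - 69} = - \frac{331}{-33 - 69} = - \frac{331}{-102} = \left(-331\right) \left(- \frac{1}{102}\right) = \frac{331}{102}$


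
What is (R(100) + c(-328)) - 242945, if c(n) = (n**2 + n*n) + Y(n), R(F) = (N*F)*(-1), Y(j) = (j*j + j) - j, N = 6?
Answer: 79207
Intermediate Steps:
Y(j) = j**2 (Y(j) = (j**2 + j) - j = (j + j**2) - j = j**2)
R(F) = -6*F (R(F) = (6*F)*(-1) = -6*F)
c(n) = 3*n**2 (c(n) = (n**2 + n*n) + n**2 = (n**2 + n**2) + n**2 = 2*n**2 + n**2 = 3*n**2)
(R(100) + c(-328)) - 242945 = (-6*100 + 3*(-328)**2) - 242945 = (-600 + 3*107584) - 242945 = (-600 + 322752) - 242945 = 322152 - 242945 = 79207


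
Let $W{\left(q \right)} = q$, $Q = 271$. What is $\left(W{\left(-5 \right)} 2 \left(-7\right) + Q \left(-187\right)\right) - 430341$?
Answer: $-480948$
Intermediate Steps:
$\left(W{\left(-5 \right)} 2 \left(-7\right) + Q \left(-187\right)\right) - 430341 = \left(\left(-5\right) 2 \left(-7\right) + 271 \left(-187\right)\right) - 430341 = \left(\left(-10\right) \left(-7\right) - 50677\right) - 430341 = \left(70 - 50677\right) - 430341 = -50607 - 430341 = -480948$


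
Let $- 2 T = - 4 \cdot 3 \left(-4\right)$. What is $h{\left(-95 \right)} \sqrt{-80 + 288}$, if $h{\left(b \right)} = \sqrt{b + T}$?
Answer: $4 i \sqrt{1547} \approx 157.33 i$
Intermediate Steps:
$T = -24$ ($T = - \frac{\left(-1\right) 4 \cdot 3 \left(-4\right)}{2} = - \frac{\left(-1\right) 12 \left(-4\right)}{2} = - \frac{\left(-1\right) \left(-48\right)}{2} = \left(- \frac{1}{2}\right) 48 = -24$)
$h{\left(b \right)} = \sqrt{-24 + b}$ ($h{\left(b \right)} = \sqrt{b - 24} = \sqrt{-24 + b}$)
$h{\left(-95 \right)} \sqrt{-80 + 288} = \sqrt{-24 - 95} \sqrt{-80 + 288} = \sqrt{-119} \sqrt{208} = i \sqrt{119} \cdot 4 \sqrt{13} = 4 i \sqrt{1547}$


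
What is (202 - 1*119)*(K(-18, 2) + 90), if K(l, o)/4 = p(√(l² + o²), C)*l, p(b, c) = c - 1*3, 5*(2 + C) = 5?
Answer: 31374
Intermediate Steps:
C = -1 (C = -2 + (⅕)*5 = -2 + 1 = -1)
p(b, c) = -3 + c (p(b, c) = c - 3 = -3 + c)
K(l, o) = -16*l (K(l, o) = 4*((-3 - 1)*l) = 4*(-4*l) = -16*l)
(202 - 1*119)*(K(-18, 2) + 90) = (202 - 1*119)*(-16*(-18) + 90) = (202 - 119)*(288 + 90) = 83*378 = 31374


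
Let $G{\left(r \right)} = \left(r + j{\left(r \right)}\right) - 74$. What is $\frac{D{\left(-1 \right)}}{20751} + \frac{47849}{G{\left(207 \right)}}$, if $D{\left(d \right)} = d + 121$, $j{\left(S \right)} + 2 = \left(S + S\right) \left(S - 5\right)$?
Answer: $\frac{334321893}{579361003} \approx 0.57705$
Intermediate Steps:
$j{\left(S \right)} = -2 + 2 S \left(-5 + S\right)$ ($j{\left(S \right)} = -2 + \left(S + S\right) \left(S - 5\right) = -2 + 2 S \left(-5 + S\right)$)
$G{\left(r \right)} = -76 - 9 r + 2 r^{2}$ ($G{\left(r \right)} = \left(r - \left(2 - 2 r^{2} + 10 r\right)\right) - 74 = \left(-2 - 9 r + 2 r^{2}\right) - 74 = -76 - 9 r + 2 r^{2}$)
$D{\left(d \right)} = 121 + d$
$\frac{D{\left(-1 \right)}}{20751} + \frac{47849}{G{\left(207 \right)}} = \frac{121 - 1}{20751} + \frac{47849}{-76 - 1863 + 2 \cdot 207^{2}} = 120 \cdot \frac{1}{20751} + \frac{47849}{-76 - 1863 + 2 \cdot 42849} = \frac{40}{6917} + \frac{47849}{-76 - 1863 + 85698} = \frac{40}{6917} + \frac{47849}{83759} = \frac{334321893}{579361003}$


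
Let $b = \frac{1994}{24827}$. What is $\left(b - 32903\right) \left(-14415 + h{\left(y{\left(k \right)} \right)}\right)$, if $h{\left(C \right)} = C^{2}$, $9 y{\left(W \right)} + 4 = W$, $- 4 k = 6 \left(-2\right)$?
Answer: $\frac{953801443232218}{2010987} \approx 4.743 \cdot 10^{8}$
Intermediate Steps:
$b = \frac{1994}{24827}$ ($b = 1994 \cdot \frac{1}{24827} = \frac{1994}{24827} \approx 0.080316$)
$k = 3$ ($k = - \frac{6 \left(-2\right)}{4} = \left(- \frac{1}{4}\right) \left(-12\right) = 3$)
$y{\left(W \right)} = - \frac{4}{9} + \frac{W}{9}$
$\left(b - 32903\right) \left(-14415 + h{\left(y{\left(k \right)} \right)}\right) = \left(\frac{1994}{24827} - 32903\right) \left(-14415 + \left(- \frac{4}{9} + \frac{1}{9} \cdot 3\right)^{2}\right) = - \frac{816880787 \left(-14415 + \left(- \frac{4}{9} + \frac{1}{3}\right)^{2}\right)}{24827} = - \frac{816880787 \left(-14415 + \left(- \frac{1}{9}\right)^{2}\right)}{24827} = - \frac{816880787 \left(-14415 + \frac{1}{81}\right)}{24827} = \left(- \frac{816880787}{24827}\right) \left(- \frac{1167614}{81}\right) = \frac{953801443232218}{2010987}$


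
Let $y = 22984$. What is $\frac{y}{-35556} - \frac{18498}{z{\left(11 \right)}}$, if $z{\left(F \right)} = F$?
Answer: $- \frac{164491928}{97779} \approx -1682.3$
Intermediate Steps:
$\frac{y}{-35556} - \frac{18498}{z{\left(11 \right)}} = \frac{22984}{-35556} - \frac{18498}{11} = 22984 \left(- \frac{1}{35556}\right) - \frac{18498}{11} = - \frac{5746}{8889} - \frac{18498}{11} = - \frac{164491928}{97779}$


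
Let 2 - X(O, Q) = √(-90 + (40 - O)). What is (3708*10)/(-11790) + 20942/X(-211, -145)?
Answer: -5551488/20567 - 20942*√161/157 ≈ -1962.4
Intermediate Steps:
X(O, Q) = 2 - √(-50 - O) (X(O, Q) = 2 - √(-90 + (40 - O)) = 2 - √(-50 - O))
(3708*10)/(-11790) + 20942/X(-211, -145) = (3708*10)/(-11790) + 20942/(2 - √(-50 - 1*(-211))) = 37080*(-1/11790) + 20942/(2 - √(-50 + 211)) = -412/131 + 20942/(2 - √161)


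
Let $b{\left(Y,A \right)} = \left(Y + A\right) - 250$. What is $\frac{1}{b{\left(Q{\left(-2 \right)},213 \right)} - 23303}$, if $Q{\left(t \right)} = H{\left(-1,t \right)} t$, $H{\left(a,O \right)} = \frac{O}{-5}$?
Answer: $- \frac{5}{116704} \approx -4.2843 \cdot 10^{-5}$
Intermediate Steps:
$H{\left(a,O \right)} = - \frac{O}{5}$ ($H{\left(a,O \right)} = O \left(- \frac{1}{5}\right) = - \frac{O}{5}$)
$Q{\left(t \right)} = - \frac{t^{2}}{5}$ ($Q{\left(t \right)} = - \frac{t}{5} t = - \frac{t^{2}}{5}$)
$b{\left(Y,A \right)} = -250 + A + Y$ ($b{\left(Y,A \right)} = \left(A + Y\right) - 250 = -250 + A + Y$)
$\frac{1}{b{\left(Q{\left(-2 \right)},213 \right)} - 23303} = \frac{1}{\left(-250 + 213 - \frac{\left(-2\right)^{2}}{5}\right) - 23303} = \frac{1}{\left(-250 + 213 - \frac{4}{5}\right) - 23303} = \frac{1}{- \frac{189}{5} - 23303} = \frac{1}{- \frac{116704}{5}} = - \frac{5}{116704}$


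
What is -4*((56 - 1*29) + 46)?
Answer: -292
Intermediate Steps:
-4*((56 - 1*29) + 46) = -4*((56 - 29) + 46) = -4*(27 + 46) = -4*73 = -292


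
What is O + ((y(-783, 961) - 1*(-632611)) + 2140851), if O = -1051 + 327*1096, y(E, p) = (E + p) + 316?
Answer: 3131297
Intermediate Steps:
y(E, p) = 316 + E + p
O = 357341 (O = -1051 + 358392 = 357341)
O + ((y(-783, 961) - 1*(-632611)) + 2140851) = 357341 + (((316 - 783 + 961) - 1*(-632611)) + 2140851) = 357341 + ((494 + 632611) + 2140851) = 357341 + (633105 + 2140851) = 357341 + 2773956 = 3131297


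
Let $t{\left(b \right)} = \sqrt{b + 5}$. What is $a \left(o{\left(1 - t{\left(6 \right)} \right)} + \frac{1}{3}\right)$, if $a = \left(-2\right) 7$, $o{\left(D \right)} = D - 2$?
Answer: $\frac{28}{3} + 14 \sqrt{11} \approx 55.766$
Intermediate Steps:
$t{\left(b \right)} = \sqrt{5 + b}$
$o{\left(D \right)} = -2 + D$
$a = -14$
$a \left(o{\left(1 - t{\left(6 \right)} \right)} + \frac{1}{3}\right) = - 14 \left(\left(-2 + \left(1 - \sqrt{5 + 6}\right)\right) + \frac{1}{3}\right) = - 14 \left(\left(-2 + \left(1 - \sqrt{11}\right)\right) + \frac{1}{3}\right) = - 14 \left(\left(-1 - \sqrt{11}\right) + \frac{1}{3}\right) = - 14 \left(- \frac{2}{3} - \sqrt{11}\right) = \frac{28}{3} + 14 \sqrt{11}$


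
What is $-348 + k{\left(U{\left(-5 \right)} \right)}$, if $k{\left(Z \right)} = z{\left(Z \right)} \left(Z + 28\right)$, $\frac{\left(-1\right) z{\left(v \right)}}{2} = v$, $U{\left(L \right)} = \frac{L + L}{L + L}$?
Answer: $-406$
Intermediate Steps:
$U{\left(L \right)} = 1$ ($U{\left(L \right)} = \frac{2 L}{2 L} = 2 L \frac{1}{2 L} = 1$)
$z{\left(v \right)} = - 2 v$
$k{\left(Z \right)} = - 2 Z \left(28 + Z\right)$ ($k{\left(Z \right)} = - 2 Z \left(Z + 28\right) = - 2 Z \left(28 + Z\right)$)
$-348 + k{\left(U{\left(-5 \right)} \right)} = -348 - 2 \left(28 + 1\right) = -348 - 2 \cdot 29 = -348 - 58 = -406$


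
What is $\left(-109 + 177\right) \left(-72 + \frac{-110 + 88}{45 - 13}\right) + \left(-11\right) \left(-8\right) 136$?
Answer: $\frac{28101}{4} \approx 7025.3$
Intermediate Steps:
$\left(-109 + 177\right) \left(-72 + \frac{-110 + 88}{45 - 13}\right) + \left(-11\right) \left(-8\right) 136 = 68 \left(-72 - \frac{22}{32}\right) + 88 \cdot 136 = 68 \left(-72 - \frac{11}{16}\right) + 11968 = 68 \left(- \frac{1163}{16}\right) + 11968 = - \frac{19771}{4} + 11968 = \frac{28101}{4}$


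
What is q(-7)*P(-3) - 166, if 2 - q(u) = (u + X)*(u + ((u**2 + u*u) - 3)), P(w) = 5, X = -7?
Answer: 6004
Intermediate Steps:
q(u) = 2 - (-7 + u)*(-3 + u + 2*u**2) (q(u) = 2 - (u - 7)*(u + ((u**2 + u*u) - 3)) = 2 - (-7 + u)*(u + ((u**2 + u**2) - 3)) = 2 - (-7 + u)*(u + (2*u**2 - 3)) = 2 - (-7 + u)*(u + (-3 + 2*u**2)) = 2 - (-7 + u)*(-3 + u + 2*u**2))
q(-7)*P(-3) - 166 = (-19 - 2*(-7)**3 + 10*(-7) + 13*(-7)**2)*5 - 166 = (-19 - 2*(-343) - 70 + 13*49)*5 - 166 = (-19 + 686 - 70 + 637)*5 - 166 = 1234*5 - 166 = 6170 - 166 = 6004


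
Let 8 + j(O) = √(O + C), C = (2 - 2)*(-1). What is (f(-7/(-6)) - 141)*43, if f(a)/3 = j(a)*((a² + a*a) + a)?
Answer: -30229/3 + 1505*√42/18 ≈ -9534.5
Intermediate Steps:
C = 0 (C = 0*(-1) = 0)
j(O) = -8 + √O (j(O) = -8 + √(O + 0) = -8 + √O)
f(a) = 3*(-8 + √a)*(a + 2*a²) (f(a) = 3*((-8 + √a)*((a² + a*a) + a)) = 3*((-8 + √a)*((a² + a²) + a)) = 3*((-8 + √a)*(2*a² + a)) = 3*((-8 + √a)*(a + 2*a²)) = 3*(-8 + √a)*(a + 2*a²))
(f(-7/(-6)) - 141)*43 = (3*(-7/(-6))*(1 + 2*(-7/(-6)))*(-8 + √(-7/(-6))) - 141)*43 = (3*(-7*(-⅙))*(1 + 2*(-7*(-⅙)))*(-8 + √(-7*(-⅙))) - 141)*43 = (3*(7/6)*(1 + 2*(7/6))*(-8 + √(7/6)) - 141)*43 = (3*(7/6)*(1 + 7/3)*(-8 + √42/6) - 141)*43 = (3*(7/6)*(10/3)*(-8 + √42/6) - 141)*43 = ((-280/3 + 35*√42/18) - 141)*43 = (-703/3 + 35*√42/18)*43 = -30229/3 + 1505*√42/18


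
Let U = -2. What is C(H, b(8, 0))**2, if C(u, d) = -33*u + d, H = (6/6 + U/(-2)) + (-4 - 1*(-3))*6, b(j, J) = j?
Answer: 19600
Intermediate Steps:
H = -4 (H = (6/6 - 2/(-2)) + (-4 - 1*(-3))*6 = (6*(1/6) - 2*(-1/2)) + (-4 + 3)*6 = (1 + 1) - 1*6 = 2 - 6 = -4)
C(u, d) = d - 33*u
C(H, b(8, 0))**2 = (8 - 33*(-4))**2 = (8 + 132)**2 = 140**2 = 19600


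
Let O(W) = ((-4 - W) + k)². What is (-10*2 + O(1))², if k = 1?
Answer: 16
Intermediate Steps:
O(W) = (-3 - W)² (O(W) = ((-4 - W) + 1)² = (-3 - W)²)
(-10*2 + O(1))² = (-10*2 + (3 + 1)²)² = (-20 + 4²)² = (-20 + 16)² = (-4)² = 16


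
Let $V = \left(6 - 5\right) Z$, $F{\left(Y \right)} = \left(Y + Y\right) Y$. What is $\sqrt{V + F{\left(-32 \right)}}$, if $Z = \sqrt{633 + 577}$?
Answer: $\sqrt{2048 + 11 \sqrt{10}} \approx 45.638$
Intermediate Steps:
$F{\left(Y \right)} = 2 Y^{2}$ ($F{\left(Y \right)} = 2 Y Y = 2 Y^{2}$)
$Z = 11 \sqrt{10}$ ($Z = \sqrt{1210} = 11 \sqrt{10} \approx 34.785$)
$V = 11 \sqrt{10}$ ($V = \left(6 - 5\right) 11 \sqrt{10} = 1 \cdot 11 \sqrt{10} = 11 \sqrt{10} \approx 34.785$)
$\sqrt{V + F{\left(-32 \right)}} = \sqrt{11 \sqrt{10} + 2 \left(-32\right)^{2}} = \sqrt{11 \sqrt{10} + 2 \cdot 1024} = \sqrt{11 \sqrt{10} + 2048} = \sqrt{2048 + 11 \sqrt{10}}$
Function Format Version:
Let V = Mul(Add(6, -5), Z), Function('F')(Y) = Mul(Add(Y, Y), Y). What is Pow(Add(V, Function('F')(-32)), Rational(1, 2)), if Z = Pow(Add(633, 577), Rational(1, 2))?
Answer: Pow(Add(2048, Mul(11, Pow(10, Rational(1, 2)))), Rational(1, 2)) ≈ 45.638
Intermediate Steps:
Function('F')(Y) = Mul(2, Pow(Y, 2)) (Function('F')(Y) = Mul(Mul(2, Y), Y) = Mul(2, Pow(Y, 2)))
Z = Mul(11, Pow(10, Rational(1, 2))) (Z = Pow(1210, Rational(1, 2)) = Mul(11, Pow(10, Rational(1, 2))) ≈ 34.785)
V = Mul(11, Pow(10, Rational(1, 2))) (V = Mul(Add(6, -5), Mul(11, Pow(10, Rational(1, 2)))) = Mul(1, Mul(11, Pow(10, Rational(1, 2)))) = Mul(11, Pow(10, Rational(1, 2))) ≈ 34.785)
Pow(Add(V, Function('F')(-32)), Rational(1, 2)) = Pow(Add(Mul(11, Pow(10, Rational(1, 2))), Mul(2, Pow(-32, 2))), Rational(1, 2)) = Pow(Add(Mul(11, Pow(10, Rational(1, 2))), Mul(2, 1024)), Rational(1, 2)) = Pow(Add(Mul(11, Pow(10, Rational(1, 2))), 2048), Rational(1, 2)) = Pow(Add(2048, Mul(11, Pow(10, Rational(1, 2)))), Rational(1, 2))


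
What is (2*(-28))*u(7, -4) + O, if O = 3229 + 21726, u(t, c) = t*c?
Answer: 26523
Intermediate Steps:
u(t, c) = c*t
O = 24955
(2*(-28))*u(7, -4) + O = (2*(-28))*(-4*7) + 24955 = -56*(-28) + 24955 = 1568 + 24955 = 26523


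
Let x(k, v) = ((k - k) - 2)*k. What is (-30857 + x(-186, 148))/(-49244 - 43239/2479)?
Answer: 15114463/24423823 ≈ 0.61884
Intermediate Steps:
x(k, v) = -2*k (x(k, v) = (0 - 2)*k = -2*k)
(-30857 + x(-186, 148))/(-49244 - 43239/2479) = (-30857 - 2*(-186))/(-49244 - 43239/2479) = (-30857 + 372)/(-49244 - 43239*1/2479) = -30485/(-49244 - 43239/2479) = -30485/(-122119115/2479) = -30485*(-2479/122119115) = 15114463/24423823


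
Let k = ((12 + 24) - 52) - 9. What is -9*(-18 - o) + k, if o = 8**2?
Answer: 713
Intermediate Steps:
k = -25 (k = (36 - 52) - 9 = -16 - 9 = -25)
o = 64
-9*(-18 - o) + k = -9*(-18 - 1*64) - 25 = -9*(-18 - 64) - 25 = -9*(-82) - 25 = 738 - 25 = 713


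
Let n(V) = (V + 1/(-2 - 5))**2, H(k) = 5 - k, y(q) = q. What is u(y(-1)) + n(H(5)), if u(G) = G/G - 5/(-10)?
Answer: 149/98 ≈ 1.5204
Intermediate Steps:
u(G) = 3/2 (u(G) = 1 - 5*(-1/10) = 1 + 1/2 = 3/2)
n(V) = (-1/7 + V)**2 (n(V) = (V + 1/(-7))**2 = (V - 1/7)**2 = (-1/7 + V)**2)
u(y(-1)) + n(H(5)) = 3/2 + (-1 + 7*(5 - 1*5))**2/49 = 3/2 + (-1 + 7*(5 - 5))**2/49 = 3/2 + (-1 + 7*0)**2/49 = 3/2 + (-1 + 0)**2/49 = 3/2 + (1/49)*(-1)**2 = 3/2 + (1/49)*1 = 3/2 + 1/49 = 149/98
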